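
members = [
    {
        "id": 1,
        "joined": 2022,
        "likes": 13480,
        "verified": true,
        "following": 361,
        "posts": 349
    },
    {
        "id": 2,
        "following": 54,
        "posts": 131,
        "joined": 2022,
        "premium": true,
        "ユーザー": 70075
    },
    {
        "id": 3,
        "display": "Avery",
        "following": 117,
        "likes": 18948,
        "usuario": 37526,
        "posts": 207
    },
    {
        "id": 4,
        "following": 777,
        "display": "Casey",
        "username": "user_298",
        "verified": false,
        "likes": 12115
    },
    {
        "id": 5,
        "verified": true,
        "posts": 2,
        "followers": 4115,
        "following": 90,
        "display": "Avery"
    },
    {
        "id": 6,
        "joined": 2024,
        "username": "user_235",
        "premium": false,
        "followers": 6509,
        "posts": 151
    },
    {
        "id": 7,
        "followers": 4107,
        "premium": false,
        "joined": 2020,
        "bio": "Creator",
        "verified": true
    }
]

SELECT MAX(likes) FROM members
18948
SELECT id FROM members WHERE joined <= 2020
[7]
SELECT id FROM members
[1, 2, 3, 4, 5, 6, 7]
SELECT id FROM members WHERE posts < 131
[5]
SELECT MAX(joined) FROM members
2024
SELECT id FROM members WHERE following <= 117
[2, 3, 5]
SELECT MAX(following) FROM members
777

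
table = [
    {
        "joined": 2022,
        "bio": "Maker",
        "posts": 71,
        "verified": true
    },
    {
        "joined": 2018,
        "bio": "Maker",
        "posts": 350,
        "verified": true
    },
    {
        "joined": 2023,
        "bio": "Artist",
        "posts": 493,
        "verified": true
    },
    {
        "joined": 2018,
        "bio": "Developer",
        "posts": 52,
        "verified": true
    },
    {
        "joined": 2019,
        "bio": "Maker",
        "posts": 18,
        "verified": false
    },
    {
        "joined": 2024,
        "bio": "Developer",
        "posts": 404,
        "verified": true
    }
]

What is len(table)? 6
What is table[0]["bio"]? "Maker"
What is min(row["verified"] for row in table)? False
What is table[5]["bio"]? "Developer"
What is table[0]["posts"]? 71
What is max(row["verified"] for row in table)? True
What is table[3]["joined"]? 2018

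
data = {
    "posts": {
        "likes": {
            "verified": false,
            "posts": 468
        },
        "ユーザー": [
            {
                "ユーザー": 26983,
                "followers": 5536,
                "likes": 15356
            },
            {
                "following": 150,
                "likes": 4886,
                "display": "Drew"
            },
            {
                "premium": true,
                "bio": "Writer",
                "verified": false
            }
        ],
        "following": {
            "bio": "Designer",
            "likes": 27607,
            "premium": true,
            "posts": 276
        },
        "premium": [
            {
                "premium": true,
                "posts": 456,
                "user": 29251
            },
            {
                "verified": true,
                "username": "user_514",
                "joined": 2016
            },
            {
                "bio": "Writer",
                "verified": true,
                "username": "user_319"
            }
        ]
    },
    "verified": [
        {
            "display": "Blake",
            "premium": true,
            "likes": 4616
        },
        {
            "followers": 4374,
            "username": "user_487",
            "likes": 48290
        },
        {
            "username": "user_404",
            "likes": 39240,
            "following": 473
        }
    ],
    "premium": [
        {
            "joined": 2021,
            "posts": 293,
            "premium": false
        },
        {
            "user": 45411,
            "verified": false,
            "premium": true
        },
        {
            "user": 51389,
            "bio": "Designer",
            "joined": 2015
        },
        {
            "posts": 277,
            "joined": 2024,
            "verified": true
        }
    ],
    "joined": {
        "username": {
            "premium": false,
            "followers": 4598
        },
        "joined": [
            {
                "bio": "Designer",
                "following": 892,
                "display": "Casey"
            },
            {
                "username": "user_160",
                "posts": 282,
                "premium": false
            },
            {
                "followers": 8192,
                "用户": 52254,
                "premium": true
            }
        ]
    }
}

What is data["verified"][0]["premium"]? True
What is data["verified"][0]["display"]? "Blake"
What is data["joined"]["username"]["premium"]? False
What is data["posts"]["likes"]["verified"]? False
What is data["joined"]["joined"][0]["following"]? 892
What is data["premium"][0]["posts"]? 293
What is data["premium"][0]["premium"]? False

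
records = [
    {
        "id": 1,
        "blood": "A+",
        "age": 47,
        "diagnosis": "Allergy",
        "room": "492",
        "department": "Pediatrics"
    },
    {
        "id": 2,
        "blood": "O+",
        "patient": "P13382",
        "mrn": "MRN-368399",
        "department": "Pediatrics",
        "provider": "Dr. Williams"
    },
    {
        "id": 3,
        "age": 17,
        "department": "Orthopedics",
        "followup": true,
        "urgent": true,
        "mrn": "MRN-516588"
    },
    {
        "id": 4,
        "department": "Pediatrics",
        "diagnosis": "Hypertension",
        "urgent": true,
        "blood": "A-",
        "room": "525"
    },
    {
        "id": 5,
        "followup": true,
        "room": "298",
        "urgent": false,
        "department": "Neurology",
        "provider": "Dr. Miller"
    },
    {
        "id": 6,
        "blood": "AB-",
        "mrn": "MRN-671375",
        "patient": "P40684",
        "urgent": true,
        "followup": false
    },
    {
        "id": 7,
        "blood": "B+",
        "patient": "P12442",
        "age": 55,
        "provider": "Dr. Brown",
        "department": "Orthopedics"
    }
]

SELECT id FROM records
[1, 2, 3, 4, 5, 6, 7]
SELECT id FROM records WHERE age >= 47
[1, 7]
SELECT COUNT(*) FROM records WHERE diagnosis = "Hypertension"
1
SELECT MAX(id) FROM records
7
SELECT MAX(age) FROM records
55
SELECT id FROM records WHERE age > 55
[]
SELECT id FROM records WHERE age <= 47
[1, 3]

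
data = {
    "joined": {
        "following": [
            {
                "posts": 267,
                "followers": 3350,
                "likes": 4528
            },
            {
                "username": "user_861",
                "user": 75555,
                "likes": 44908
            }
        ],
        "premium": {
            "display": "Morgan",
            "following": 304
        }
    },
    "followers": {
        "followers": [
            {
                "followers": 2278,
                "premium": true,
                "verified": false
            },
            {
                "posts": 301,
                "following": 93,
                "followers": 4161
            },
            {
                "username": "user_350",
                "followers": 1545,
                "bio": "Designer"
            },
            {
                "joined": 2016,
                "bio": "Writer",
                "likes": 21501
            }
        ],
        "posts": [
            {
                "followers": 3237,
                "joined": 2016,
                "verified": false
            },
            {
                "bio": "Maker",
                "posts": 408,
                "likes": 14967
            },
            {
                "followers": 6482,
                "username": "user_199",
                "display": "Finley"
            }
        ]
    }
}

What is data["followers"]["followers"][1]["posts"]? 301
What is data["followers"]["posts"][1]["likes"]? 14967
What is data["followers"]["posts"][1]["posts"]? 408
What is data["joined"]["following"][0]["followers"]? 3350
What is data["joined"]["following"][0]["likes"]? 4528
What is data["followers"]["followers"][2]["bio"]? "Designer"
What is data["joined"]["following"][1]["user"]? 75555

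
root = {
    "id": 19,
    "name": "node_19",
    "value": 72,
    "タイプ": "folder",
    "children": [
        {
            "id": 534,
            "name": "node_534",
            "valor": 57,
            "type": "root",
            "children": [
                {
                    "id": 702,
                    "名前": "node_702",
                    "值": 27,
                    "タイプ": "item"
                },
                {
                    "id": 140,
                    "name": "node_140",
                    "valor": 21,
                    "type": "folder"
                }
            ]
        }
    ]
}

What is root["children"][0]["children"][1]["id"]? 140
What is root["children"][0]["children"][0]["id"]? 702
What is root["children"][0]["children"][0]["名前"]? "node_702"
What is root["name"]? "node_19"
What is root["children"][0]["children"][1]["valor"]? 21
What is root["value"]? 72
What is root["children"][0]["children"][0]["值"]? 27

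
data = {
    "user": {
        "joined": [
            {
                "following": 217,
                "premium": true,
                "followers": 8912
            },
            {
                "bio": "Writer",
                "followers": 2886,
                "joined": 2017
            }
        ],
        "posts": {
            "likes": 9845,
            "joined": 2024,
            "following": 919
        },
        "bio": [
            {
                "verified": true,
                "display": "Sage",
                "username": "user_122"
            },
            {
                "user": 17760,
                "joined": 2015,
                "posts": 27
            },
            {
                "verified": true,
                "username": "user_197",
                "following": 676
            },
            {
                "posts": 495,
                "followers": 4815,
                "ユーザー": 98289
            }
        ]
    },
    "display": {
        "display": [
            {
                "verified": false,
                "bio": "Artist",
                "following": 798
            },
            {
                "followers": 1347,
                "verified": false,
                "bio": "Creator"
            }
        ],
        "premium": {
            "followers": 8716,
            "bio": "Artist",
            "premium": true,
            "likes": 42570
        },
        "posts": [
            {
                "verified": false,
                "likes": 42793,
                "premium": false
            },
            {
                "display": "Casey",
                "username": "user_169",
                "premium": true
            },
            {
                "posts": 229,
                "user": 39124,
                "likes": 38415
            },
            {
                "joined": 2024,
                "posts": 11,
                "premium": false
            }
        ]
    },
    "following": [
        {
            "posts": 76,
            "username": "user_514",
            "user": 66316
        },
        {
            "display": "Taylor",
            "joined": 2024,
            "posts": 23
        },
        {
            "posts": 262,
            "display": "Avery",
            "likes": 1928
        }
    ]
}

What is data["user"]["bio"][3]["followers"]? 4815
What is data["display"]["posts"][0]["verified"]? False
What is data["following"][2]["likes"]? 1928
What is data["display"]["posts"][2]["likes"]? 38415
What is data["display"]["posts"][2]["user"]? 39124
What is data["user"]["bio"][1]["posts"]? 27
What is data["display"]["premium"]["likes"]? 42570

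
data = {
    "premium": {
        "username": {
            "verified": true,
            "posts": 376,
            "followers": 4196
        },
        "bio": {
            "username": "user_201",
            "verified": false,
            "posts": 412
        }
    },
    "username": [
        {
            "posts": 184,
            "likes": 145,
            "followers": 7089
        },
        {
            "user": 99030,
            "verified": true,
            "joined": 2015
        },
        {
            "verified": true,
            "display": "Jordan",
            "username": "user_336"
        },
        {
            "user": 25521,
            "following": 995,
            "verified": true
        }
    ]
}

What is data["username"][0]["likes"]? 145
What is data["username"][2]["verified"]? True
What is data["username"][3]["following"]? 995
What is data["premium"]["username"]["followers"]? 4196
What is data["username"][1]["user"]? 99030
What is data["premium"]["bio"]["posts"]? 412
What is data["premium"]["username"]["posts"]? 376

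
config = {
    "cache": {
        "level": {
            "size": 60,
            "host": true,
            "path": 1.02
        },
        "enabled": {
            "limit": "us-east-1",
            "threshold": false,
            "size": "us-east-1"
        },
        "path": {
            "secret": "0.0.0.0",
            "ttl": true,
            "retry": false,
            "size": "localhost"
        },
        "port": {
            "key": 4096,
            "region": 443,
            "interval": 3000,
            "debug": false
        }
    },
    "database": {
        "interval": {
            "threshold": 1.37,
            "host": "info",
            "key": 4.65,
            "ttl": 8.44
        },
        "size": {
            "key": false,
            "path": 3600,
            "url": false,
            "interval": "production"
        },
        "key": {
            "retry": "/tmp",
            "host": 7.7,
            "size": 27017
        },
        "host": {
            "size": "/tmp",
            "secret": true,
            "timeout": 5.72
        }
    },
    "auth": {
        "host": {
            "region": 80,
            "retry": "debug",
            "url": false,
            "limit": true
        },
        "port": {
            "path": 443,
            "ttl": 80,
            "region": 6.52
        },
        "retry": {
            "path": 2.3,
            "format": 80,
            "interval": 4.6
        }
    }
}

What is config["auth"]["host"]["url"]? False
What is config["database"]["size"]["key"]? False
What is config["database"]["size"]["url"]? False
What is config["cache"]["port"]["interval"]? 3000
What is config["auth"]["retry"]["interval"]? 4.6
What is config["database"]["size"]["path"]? 3600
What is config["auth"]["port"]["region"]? 6.52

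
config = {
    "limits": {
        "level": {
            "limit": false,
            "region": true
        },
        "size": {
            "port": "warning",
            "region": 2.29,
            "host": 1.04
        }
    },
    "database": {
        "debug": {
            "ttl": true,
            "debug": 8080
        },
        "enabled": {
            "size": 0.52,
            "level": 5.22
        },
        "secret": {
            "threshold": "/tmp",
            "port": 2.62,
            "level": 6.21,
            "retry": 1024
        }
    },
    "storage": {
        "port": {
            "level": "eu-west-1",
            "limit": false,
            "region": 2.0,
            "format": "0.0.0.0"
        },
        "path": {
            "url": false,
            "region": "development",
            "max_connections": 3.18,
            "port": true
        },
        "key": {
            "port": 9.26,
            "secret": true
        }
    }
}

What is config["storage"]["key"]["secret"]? True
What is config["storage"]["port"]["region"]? 2.0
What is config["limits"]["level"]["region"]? True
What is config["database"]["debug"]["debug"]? 8080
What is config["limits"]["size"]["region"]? 2.29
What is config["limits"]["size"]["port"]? "warning"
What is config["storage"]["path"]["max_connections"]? 3.18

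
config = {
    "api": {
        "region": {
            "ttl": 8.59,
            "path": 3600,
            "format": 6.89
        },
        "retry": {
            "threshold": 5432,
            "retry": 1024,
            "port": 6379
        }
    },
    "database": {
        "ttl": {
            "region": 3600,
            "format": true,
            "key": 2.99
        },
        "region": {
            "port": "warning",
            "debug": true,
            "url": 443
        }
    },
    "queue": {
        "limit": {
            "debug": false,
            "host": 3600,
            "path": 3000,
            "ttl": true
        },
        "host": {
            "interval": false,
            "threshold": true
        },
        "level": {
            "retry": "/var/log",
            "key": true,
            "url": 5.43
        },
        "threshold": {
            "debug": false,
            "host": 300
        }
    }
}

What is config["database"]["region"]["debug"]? True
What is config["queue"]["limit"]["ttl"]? True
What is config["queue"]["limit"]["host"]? 3600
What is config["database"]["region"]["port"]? "warning"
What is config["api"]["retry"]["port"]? 6379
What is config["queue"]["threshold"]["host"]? 300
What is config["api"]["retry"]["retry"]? 1024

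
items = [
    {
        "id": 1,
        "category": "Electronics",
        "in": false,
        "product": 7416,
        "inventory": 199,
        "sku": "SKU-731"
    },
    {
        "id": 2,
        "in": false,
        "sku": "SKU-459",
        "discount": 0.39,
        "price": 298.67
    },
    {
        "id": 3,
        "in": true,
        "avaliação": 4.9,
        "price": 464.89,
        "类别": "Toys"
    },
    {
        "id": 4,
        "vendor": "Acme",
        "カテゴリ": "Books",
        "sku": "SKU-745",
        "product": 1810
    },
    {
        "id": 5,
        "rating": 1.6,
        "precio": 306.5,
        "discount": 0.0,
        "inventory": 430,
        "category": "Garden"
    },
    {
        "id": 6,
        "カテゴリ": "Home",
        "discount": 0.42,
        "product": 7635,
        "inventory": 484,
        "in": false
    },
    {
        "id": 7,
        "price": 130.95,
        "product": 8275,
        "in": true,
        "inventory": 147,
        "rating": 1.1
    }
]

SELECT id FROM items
[1, 2, 3, 4, 5, 6, 7]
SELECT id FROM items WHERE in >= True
[3, 7]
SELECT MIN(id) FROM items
1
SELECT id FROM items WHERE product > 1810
[1, 6, 7]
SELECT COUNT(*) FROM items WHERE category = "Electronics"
1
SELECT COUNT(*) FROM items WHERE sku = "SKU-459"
1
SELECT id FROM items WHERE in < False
[]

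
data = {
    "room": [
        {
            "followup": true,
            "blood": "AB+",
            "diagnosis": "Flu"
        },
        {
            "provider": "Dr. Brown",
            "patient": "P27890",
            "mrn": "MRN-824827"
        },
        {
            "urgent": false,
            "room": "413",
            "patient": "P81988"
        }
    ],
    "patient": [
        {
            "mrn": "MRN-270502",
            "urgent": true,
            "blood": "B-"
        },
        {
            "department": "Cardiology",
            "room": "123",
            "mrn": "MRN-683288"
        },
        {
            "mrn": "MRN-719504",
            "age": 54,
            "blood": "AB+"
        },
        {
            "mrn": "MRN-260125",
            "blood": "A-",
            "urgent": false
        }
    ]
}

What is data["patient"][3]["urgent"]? False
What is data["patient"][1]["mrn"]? "MRN-683288"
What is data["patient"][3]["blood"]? "A-"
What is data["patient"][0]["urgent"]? True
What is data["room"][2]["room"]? "413"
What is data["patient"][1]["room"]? "123"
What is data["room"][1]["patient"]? "P27890"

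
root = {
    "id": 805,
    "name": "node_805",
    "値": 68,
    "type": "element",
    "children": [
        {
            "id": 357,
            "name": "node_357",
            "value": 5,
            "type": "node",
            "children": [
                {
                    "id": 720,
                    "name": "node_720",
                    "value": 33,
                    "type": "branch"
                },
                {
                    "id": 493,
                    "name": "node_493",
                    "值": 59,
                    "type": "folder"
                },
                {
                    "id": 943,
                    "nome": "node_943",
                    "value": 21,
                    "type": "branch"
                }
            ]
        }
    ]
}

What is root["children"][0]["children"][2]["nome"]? "node_943"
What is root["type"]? "element"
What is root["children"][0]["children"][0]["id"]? 720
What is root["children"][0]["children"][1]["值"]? 59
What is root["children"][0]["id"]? 357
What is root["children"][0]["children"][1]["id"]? 493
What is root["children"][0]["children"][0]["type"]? "branch"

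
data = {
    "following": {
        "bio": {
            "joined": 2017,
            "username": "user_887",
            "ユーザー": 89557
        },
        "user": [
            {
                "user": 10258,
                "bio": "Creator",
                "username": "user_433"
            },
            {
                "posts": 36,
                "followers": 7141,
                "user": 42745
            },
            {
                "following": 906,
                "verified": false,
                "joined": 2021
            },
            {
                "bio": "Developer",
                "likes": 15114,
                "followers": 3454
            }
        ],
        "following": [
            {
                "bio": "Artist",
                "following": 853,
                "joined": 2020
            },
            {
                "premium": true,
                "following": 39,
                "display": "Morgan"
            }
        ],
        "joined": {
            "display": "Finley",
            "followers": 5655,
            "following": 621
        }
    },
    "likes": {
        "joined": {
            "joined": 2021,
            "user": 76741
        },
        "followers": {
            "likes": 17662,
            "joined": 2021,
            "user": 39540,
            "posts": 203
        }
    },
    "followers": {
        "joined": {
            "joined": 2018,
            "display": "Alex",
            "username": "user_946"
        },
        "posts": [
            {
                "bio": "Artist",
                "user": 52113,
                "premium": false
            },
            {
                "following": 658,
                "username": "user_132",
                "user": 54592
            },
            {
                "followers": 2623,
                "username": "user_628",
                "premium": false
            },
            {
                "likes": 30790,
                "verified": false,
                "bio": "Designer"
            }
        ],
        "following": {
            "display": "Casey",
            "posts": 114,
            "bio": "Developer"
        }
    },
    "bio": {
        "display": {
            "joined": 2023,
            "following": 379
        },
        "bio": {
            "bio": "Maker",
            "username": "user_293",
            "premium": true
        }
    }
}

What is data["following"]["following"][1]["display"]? "Morgan"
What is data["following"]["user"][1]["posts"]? 36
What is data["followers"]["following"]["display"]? "Casey"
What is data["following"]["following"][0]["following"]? 853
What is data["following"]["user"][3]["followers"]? 3454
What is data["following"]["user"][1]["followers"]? 7141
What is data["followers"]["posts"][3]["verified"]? False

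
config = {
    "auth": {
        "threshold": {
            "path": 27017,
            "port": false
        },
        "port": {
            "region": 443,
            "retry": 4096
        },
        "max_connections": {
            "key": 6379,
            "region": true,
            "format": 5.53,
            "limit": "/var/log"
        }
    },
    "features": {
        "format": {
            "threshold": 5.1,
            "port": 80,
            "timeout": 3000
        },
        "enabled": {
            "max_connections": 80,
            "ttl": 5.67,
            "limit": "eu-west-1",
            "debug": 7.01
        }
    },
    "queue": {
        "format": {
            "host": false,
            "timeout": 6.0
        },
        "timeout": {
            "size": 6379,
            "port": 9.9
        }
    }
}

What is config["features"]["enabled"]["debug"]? 7.01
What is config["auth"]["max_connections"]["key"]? 6379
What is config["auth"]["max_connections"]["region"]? True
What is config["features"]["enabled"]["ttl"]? 5.67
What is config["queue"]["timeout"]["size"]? 6379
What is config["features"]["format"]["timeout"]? 3000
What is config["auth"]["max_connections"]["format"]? 5.53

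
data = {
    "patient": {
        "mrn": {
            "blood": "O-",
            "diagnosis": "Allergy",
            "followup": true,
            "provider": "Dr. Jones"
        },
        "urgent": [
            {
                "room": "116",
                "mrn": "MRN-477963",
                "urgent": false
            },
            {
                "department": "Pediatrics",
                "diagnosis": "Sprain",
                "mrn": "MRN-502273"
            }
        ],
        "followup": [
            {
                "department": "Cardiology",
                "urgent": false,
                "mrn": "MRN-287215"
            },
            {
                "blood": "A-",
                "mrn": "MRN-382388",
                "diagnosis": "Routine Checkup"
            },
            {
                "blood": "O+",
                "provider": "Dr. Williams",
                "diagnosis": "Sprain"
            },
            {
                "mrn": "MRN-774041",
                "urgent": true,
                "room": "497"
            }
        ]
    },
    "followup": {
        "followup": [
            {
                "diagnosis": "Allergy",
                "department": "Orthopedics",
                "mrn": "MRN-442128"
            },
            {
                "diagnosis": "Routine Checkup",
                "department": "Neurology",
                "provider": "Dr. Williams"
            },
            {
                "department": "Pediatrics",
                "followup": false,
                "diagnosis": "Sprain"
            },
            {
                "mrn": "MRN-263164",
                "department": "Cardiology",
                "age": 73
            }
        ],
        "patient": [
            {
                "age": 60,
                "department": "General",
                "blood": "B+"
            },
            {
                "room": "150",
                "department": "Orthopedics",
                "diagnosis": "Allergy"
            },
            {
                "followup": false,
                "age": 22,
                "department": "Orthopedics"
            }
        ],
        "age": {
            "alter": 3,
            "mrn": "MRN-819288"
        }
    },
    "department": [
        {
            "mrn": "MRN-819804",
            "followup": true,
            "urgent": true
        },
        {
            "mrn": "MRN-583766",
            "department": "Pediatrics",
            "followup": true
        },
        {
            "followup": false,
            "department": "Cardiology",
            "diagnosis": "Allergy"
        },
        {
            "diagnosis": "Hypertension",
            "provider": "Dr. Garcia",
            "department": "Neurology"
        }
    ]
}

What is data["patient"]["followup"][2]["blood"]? "O+"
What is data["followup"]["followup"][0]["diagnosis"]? "Allergy"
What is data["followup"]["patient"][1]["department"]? "Orthopedics"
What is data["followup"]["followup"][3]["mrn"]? "MRN-263164"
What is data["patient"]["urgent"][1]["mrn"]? "MRN-502273"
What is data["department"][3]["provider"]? "Dr. Garcia"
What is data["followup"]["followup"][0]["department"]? "Orthopedics"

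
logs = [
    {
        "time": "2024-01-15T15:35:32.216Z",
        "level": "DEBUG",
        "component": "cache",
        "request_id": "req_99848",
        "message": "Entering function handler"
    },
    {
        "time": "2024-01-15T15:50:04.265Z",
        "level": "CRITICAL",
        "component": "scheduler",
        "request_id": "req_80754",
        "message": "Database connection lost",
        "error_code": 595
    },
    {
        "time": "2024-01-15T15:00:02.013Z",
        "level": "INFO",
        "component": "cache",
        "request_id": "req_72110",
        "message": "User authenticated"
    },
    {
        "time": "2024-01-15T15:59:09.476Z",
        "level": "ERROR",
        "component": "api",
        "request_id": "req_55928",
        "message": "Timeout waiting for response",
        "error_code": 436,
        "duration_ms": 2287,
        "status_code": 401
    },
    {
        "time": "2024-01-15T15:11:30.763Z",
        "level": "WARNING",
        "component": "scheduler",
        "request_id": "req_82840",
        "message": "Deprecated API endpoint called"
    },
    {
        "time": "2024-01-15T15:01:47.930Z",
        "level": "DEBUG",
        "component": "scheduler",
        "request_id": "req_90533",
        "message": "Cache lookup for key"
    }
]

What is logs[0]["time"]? "2024-01-15T15:35:32.216Z"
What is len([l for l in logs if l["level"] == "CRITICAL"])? 1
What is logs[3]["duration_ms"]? 2287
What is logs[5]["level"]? "DEBUG"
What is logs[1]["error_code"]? 595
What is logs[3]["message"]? "Timeout waiting for response"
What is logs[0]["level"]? "DEBUG"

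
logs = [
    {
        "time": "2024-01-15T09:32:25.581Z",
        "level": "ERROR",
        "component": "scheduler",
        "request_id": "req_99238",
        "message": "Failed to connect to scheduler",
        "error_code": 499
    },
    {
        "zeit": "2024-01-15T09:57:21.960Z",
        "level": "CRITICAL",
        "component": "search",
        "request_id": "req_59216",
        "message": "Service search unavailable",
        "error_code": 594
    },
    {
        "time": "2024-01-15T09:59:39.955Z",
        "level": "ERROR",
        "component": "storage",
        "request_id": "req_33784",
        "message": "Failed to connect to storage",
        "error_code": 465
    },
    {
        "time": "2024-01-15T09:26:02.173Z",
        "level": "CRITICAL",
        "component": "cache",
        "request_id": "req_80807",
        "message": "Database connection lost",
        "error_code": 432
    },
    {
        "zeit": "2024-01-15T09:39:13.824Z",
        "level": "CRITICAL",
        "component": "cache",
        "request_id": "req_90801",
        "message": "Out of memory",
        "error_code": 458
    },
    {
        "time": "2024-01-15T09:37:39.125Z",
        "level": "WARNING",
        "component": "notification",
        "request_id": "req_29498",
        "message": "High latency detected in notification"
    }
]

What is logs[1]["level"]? "CRITICAL"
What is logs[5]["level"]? "WARNING"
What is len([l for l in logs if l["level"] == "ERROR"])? 2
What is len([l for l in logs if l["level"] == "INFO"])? 0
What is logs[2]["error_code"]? 465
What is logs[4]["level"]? "CRITICAL"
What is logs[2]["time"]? "2024-01-15T09:59:39.955Z"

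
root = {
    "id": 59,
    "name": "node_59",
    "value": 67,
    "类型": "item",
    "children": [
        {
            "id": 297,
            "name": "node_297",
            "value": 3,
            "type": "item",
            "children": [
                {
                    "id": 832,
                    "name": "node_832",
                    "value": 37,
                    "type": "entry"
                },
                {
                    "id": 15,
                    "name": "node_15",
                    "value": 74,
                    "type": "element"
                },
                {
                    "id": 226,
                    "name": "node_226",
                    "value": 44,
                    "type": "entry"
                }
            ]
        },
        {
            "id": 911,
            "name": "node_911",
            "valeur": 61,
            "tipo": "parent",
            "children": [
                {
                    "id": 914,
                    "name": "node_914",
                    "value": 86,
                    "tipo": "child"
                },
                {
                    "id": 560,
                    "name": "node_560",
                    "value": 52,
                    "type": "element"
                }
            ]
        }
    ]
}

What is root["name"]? "node_59"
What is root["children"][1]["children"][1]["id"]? 560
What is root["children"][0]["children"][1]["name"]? "node_15"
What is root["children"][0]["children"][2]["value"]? 44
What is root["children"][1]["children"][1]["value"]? 52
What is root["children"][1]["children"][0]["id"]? 914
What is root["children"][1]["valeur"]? 61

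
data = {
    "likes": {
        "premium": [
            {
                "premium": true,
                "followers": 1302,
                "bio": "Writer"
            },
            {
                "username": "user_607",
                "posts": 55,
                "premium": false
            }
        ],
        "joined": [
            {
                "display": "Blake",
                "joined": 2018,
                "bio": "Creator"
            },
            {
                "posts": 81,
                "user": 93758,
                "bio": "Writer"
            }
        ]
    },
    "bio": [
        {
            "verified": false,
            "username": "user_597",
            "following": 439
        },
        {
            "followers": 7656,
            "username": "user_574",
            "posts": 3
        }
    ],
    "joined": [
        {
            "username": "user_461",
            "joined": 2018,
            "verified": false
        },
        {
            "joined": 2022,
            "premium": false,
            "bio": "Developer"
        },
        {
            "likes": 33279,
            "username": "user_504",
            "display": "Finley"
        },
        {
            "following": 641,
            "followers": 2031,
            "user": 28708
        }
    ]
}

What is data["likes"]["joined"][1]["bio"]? "Writer"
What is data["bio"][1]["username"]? "user_574"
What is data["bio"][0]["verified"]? False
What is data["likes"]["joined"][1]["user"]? 93758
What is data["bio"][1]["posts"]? 3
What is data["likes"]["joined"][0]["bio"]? "Creator"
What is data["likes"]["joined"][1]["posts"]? 81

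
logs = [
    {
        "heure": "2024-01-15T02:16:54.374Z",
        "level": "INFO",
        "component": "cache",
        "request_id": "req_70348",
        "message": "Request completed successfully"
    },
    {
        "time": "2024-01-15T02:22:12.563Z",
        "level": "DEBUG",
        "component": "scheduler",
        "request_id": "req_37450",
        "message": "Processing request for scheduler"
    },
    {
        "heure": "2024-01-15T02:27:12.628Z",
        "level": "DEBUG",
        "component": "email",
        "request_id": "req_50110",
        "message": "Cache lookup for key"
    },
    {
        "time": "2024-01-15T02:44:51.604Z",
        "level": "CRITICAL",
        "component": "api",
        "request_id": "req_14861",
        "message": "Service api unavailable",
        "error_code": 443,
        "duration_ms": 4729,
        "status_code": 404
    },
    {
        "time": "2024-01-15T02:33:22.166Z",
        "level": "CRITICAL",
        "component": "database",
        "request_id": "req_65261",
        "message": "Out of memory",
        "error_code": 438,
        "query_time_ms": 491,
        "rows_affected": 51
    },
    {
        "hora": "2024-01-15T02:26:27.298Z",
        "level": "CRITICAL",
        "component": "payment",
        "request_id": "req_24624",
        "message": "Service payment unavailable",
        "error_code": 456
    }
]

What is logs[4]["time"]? "2024-01-15T02:33:22.166Z"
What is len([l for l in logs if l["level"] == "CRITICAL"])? 3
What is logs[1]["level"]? "DEBUG"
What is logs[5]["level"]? "CRITICAL"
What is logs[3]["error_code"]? 443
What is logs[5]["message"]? "Service payment unavailable"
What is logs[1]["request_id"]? "req_37450"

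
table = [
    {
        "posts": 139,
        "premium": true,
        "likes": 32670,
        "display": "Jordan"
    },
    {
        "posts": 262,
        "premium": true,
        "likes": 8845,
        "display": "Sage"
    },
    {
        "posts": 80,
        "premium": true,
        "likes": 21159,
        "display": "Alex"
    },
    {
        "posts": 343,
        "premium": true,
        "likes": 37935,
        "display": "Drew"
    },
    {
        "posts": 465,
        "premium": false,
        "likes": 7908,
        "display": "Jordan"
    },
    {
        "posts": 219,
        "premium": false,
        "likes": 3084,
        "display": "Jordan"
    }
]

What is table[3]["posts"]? 343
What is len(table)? 6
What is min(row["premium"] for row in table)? False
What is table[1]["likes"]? 8845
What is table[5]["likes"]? 3084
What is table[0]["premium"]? True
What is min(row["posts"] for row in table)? 80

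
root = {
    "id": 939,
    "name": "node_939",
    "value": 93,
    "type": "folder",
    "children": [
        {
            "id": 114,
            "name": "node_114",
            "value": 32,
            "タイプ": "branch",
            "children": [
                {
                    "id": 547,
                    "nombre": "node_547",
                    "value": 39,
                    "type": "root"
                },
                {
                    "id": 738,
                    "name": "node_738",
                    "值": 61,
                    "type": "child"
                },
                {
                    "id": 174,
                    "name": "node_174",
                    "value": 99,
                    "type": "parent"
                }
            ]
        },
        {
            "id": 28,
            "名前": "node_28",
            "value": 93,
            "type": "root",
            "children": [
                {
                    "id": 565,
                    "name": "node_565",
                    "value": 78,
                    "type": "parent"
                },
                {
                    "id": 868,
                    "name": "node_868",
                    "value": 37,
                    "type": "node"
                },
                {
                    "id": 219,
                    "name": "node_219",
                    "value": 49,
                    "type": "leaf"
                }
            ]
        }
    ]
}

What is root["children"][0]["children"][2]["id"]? 174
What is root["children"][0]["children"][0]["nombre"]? "node_547"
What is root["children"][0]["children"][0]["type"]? "root"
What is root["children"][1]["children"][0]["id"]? 565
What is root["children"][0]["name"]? "node_114"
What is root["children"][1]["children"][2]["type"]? "leaf"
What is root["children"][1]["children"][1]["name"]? "node_868"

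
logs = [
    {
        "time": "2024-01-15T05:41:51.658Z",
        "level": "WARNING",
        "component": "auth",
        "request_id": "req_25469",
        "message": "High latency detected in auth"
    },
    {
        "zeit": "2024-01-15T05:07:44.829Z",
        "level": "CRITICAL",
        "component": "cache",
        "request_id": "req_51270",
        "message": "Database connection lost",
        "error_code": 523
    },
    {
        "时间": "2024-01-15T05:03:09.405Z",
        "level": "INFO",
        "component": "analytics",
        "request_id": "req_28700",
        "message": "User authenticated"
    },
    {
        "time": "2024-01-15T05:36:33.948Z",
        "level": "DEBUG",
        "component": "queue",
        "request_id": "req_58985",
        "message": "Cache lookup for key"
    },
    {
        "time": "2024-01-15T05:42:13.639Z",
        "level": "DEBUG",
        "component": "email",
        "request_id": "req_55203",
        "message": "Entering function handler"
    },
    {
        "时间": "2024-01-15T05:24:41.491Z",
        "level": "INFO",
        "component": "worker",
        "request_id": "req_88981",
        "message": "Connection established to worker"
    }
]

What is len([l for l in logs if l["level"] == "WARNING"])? 1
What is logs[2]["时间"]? "2024-01-15T05:03:09.405Z"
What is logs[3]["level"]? "DEBUG"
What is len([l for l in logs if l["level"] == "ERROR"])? 0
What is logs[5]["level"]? "INFO"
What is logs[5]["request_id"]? "req_88981"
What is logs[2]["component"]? "analytics"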